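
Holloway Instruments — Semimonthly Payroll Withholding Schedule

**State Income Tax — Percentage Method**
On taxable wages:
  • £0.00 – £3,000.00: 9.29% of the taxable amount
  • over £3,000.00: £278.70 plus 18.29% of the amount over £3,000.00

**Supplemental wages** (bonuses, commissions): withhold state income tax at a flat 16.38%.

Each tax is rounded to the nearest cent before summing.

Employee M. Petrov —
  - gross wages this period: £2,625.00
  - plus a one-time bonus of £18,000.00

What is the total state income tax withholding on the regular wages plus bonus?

£3,192.26

State Income Tax: taxable = £2,625.00
  9.29% × £2,625.00 = £243.86
Supplemental (16.38% flat on bonus): 16.38% × £18,000.00 = £2,948.40
Total state income tax: £243.86 + £2,948.40 = £3,192.26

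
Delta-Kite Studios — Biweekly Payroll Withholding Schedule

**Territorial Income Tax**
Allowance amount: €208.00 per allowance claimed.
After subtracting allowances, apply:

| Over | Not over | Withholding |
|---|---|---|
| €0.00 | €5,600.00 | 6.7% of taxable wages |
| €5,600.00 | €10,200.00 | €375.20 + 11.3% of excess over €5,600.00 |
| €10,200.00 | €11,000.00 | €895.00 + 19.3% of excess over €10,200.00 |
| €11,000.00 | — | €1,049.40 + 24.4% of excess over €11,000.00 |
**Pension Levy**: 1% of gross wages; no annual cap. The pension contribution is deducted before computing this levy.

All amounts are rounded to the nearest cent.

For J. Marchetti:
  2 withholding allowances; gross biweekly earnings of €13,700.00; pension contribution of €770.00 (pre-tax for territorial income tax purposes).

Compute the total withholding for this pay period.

Territorial Income Tax: taxable = €13,700.00 − €770.00 − 2×€208.00 = €12,514.00
  €1,049.40 + 24.4% × (€12,514.00 − €11,000.00) = €1,049.40 + 24.4% × €1,514.00 = €1,418.82
Pension Levy: 1% × €12,930.00 = €129.30
Total: €1,418.82 + €129.30 = €1,548.12

€1,548.12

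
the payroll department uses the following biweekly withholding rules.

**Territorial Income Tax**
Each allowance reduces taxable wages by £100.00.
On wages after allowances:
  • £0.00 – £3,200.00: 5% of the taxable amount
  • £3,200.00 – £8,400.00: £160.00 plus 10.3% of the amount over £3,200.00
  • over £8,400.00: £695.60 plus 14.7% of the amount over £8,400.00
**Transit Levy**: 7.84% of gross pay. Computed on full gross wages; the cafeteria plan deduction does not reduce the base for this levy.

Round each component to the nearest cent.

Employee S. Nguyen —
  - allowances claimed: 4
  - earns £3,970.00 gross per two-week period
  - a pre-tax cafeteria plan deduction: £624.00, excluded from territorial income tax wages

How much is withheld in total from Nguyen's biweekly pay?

£458.55

Territorial Income Tax: taxable = £3,970.00 − £624.00 − 4×£100.00 = £2,946.00
  5% × £2,946.00 = £147.30
Transit Levy: 7.84% × £3,970.00 = £311.25
Total: £147.30 + £311.25 = £458.55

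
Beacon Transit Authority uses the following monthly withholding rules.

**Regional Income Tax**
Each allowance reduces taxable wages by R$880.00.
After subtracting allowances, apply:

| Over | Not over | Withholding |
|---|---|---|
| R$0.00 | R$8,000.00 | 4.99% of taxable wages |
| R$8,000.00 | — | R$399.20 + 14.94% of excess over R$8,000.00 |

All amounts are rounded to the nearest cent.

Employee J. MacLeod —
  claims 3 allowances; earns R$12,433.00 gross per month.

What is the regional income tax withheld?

R$667.07

Regional Income Tax: taxable = R$12,433.00 − 3×R$880.00 = R$9,793.00
  R$399.20 + 14.94% × (R$9,793.00 − R$8,000.00) = R$399.20 + 14.94% × R$1,793.00 = R$667.07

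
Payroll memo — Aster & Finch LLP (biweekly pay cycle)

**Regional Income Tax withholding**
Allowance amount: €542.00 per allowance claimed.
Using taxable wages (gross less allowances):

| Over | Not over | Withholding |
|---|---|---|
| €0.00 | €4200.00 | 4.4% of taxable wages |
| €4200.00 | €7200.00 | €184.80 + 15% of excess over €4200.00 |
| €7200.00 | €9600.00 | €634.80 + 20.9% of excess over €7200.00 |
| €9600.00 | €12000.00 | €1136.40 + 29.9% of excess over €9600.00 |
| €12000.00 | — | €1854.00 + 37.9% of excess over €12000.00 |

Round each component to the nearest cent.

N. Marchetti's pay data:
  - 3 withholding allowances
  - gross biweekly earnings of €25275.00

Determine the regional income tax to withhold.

€6268.97

Regional Income Tax: taxable = €25275.00 − 3×€542.00 = €23649.00
  €1854.00 + 37.9% × (€23649.00 − €12000.00) = €1854.00 + 37.9% × €11649.00 = €6268.97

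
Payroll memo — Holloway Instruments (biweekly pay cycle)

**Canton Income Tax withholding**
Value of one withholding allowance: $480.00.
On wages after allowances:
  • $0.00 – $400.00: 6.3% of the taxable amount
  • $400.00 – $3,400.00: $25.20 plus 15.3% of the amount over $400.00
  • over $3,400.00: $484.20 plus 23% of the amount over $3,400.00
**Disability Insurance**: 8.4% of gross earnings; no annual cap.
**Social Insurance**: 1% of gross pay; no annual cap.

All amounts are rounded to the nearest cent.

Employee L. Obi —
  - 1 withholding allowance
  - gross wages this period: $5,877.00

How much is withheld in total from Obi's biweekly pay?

$1,495.95

Canton Income Tax: taxable = $5,877.00 − 1×$480.00 = $5,397.00
  $484.20 + 23% × ($5,397.00 − $3,400.00) = $484.20 + 23% × $1,997.00 = $943.51
Disability Insurance: 8.4% × $5,877.00 = $493.67
Social Insurance: 1% × $5,877.00 = $58.77
Total: $943.51 + $493.67 + $58.77 = $1,495.95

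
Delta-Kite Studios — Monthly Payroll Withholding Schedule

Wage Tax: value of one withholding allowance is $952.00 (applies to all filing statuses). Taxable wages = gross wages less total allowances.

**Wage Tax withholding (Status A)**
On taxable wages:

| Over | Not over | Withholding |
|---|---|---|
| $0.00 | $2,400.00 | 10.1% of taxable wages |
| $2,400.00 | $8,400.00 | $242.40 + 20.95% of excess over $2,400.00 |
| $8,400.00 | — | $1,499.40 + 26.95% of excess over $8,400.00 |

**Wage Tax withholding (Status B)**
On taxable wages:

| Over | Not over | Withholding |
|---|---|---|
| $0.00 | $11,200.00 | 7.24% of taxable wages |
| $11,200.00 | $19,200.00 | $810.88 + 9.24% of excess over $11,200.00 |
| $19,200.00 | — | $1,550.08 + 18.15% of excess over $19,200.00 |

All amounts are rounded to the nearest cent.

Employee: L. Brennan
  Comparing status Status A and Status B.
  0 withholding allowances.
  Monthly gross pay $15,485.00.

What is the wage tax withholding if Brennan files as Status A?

Wage Tax (Status A): taxable = $15,485.00
  $1,499.40 + 26.95% × ($15,485.00 − $8,400.00) = $1,499.40 + 26.95% × $7,085.00 = $3,408.81

$3,408.81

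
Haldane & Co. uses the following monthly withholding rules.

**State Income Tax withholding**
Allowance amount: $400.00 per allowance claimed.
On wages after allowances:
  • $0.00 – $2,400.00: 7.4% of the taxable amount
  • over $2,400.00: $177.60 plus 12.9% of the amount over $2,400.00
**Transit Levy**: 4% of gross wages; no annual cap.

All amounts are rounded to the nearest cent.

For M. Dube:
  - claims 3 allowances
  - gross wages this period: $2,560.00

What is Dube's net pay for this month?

$2,356.96

State Income Tax: taxable = $2,560.00 − 3×$400.00 = $1,360.00
  7.4% × $1,360.00 = $100.64
Transit Levy: 4% × $2,560.00 = $102.40
Total withheld: $100.64 + $102.40 = $203.04
Net pay: $2,560.00 − $203.04 = $2,356.96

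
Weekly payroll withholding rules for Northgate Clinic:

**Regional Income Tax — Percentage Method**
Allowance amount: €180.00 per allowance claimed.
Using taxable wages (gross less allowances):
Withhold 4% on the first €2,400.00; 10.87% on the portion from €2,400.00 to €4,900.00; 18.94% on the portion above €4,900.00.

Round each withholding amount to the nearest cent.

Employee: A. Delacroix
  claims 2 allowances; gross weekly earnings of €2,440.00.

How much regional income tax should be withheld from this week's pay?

€83.20

Regional Income Tax: taxable = €2,440.00 − 2×€180.00 = €2,080.00
  4% × €2,080.00 = €83.20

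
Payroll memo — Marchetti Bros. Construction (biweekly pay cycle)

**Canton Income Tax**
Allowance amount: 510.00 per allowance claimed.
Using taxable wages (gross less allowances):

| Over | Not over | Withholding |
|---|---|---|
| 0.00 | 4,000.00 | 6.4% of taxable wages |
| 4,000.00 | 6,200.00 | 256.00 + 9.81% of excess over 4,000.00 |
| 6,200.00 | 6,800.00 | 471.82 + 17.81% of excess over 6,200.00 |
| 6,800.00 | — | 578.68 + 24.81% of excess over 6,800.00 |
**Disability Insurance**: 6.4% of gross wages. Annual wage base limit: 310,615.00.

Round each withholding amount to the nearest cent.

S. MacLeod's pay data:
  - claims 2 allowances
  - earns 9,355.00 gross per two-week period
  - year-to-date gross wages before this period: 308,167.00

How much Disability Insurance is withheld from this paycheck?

Disability Insurance: cap 310,615.00 − YTD 308,167.00 = 2,448.00 subject; 6.4% × 2,448.00 = 156.67

156.67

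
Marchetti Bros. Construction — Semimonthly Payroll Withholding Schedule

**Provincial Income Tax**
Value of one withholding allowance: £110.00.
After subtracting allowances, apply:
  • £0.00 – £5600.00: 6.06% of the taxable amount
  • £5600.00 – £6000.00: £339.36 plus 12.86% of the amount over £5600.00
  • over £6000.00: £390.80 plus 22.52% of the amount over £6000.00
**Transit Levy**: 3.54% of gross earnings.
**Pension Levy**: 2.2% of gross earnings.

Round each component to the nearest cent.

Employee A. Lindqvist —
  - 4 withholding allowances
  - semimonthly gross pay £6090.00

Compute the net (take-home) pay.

Provincial Income Tax: taxable = £6090.00 − 4×£110.00 = £5650.00
  £339.36 + 12.86% × (£5650.00 − £5600.00) = £339.36 + 12.86% × £50.00 = £345.79
Transit Levy: 3.54% × £6090.00 = £215.59
Pension Levy: 2.2% × £6090.00 = £133.98
Total withheld: £345.79 + £215.59 + £133.98 = £695.36
Net pay: £6090.00 − £695.36 = £5394.64

£5394.64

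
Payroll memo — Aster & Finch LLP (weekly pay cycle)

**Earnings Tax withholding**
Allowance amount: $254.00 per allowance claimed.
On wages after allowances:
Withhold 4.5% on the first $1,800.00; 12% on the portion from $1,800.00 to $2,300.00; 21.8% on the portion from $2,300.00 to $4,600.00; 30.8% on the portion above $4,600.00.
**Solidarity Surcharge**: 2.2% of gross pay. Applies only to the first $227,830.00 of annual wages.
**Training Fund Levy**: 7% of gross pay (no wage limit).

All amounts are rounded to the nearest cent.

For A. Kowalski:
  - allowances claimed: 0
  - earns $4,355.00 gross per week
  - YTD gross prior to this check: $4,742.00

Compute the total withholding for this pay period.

$989.65

Earnings Tax: taxable = $4,355.00
  $141.00 + 21.8% × ($4,355.00 − $2,300.00) = $141.00 + 21.8% × $2,055.00 = $588.99
Solidarity Surcharge: 2.2% × $4,355.00 = $95.81
Training Fund Levy: 7% × $4,355.00 = $304.85
Total: $588.99 + $95.81 + $304.85 = $989.65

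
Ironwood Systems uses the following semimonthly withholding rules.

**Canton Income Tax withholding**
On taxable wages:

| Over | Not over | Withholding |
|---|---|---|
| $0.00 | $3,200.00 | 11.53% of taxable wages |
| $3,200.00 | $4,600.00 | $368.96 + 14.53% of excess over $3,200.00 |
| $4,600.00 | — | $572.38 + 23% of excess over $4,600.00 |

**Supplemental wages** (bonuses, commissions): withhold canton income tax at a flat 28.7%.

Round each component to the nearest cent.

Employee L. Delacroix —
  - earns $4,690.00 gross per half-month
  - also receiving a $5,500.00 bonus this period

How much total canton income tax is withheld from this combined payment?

$2,171.58

Canton Income Tax: taxable = $4,690.00
  $572.38 + 23% × ($4,690.00 − $4,600.00) = $572.38 + 23% × $90.00 = $593.08
Supplemental (28.7% flat on bonus): 28.7% × $5,500.00 = $1,578.50
Total canton income tax: $593.08 + $1,578.50 = $2,171.58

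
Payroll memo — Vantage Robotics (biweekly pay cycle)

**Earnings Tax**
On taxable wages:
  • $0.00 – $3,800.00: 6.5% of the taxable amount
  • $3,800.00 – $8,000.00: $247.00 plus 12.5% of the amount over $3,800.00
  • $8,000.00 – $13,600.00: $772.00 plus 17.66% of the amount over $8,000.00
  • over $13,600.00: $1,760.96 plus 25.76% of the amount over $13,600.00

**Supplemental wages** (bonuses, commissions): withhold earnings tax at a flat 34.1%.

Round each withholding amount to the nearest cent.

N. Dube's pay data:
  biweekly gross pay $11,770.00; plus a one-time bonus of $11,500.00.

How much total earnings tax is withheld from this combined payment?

Earnings Tax: taxable = $11,770.00
  $772.00 + 17.66% × ($11,770.00 − $8,000.00) = $772.00 + 17.66% × $3,770.00 = $1,437.78
Supplemental (34.1% flat on bonus): 34.1% × $11,500.00 = $3,921.50
Total earnings tax: $1,437.78 + $3,921.50 = $5,359.28

$5,359.28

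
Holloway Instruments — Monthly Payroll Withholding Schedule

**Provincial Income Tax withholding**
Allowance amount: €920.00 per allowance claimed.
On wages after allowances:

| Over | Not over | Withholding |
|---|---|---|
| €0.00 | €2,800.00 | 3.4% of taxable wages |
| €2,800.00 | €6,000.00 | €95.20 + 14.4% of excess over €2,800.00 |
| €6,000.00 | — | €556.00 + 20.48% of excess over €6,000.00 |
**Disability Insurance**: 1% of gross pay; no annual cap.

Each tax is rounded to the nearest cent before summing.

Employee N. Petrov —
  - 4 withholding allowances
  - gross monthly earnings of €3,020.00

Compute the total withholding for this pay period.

Provincial Income Tax: taxable = €3,020.00 − 4×€920.00 = €-660.00
  Taxable ≤ 0 → €0.00
Disability Insurance: 1% × €3,020.00 = €30.20
Total: €0.00 + €30.20 = €30.20

€30.20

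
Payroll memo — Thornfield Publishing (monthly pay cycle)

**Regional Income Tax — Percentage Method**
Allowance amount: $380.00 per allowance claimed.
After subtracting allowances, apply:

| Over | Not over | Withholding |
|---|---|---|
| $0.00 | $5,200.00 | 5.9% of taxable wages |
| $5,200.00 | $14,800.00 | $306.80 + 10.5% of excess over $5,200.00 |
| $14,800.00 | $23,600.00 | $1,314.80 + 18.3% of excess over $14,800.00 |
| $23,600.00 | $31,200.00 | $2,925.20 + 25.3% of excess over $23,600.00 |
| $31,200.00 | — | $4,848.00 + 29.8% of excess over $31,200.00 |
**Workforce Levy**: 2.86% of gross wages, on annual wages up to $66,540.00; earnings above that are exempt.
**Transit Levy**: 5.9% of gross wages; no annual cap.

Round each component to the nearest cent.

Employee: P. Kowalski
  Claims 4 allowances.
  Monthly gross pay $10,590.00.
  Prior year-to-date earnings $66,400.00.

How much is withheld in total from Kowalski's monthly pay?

Regional Income Tax: taxable = $10,590.00 − 4×$380.00 = $9,070.00
  $306.80 + 10.5% × ($9,070.00 − $5,200.00) = $306.80 + 10.5% × $3,870.00 = $713.15
Workforce Levy: cap $66,540.00 − YTD $66,400.00 = $140.00 subject; 2.86% × $140.00 = $4.00
Transit Levy: 5.9% × $10,590.00 = $624.81
Total: $713.15 + $4.00 + $624.81 = $1,341.96

$1,341.96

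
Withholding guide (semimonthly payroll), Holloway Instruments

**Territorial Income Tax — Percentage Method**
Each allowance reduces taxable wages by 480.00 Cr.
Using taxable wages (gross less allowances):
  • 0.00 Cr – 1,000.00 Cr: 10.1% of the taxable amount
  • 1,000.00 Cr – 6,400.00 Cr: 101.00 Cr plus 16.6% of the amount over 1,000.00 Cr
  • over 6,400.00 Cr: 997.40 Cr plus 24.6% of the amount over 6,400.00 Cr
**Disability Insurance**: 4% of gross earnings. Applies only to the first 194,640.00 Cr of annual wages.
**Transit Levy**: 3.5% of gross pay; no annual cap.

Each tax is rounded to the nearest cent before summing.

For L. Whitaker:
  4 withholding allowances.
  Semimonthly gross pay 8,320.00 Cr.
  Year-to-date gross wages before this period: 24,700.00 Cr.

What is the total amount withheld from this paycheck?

Territorial Income Tax: taxable = 8,320.00 Cr − 4×480.00 Cr = 6,400.00 Cr
  101.00 Cr + 16.6% × (6,400.00 Cr − 1,000.00 Cr) = 101.00 Cr + 16.6% × 5,400.00 Cr = 997.40 Cr
Disability Insurance: 4% × 8,320.00 Cr = 332.80 Cr
Transit Levy: 3.5% × 8,320.00 Cr = 291.20 Cr
Total: 997.40 Cr + 332.80 Cr + 291.20 Cr = 1,621.40 Cr

1,621.40 Cr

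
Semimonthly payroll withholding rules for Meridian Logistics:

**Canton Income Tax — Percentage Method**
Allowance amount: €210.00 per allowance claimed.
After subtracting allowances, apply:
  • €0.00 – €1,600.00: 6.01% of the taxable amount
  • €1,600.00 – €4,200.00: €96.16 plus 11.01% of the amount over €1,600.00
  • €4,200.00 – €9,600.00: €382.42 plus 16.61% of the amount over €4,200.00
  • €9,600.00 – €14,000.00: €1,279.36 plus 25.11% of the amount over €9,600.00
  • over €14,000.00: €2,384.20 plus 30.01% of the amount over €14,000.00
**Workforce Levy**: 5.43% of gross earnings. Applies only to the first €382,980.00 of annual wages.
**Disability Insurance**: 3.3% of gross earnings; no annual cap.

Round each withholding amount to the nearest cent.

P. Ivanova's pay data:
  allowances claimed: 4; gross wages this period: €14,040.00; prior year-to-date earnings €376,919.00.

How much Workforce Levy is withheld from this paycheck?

Workforce Levy: cap €382,980.00 − YTD €376,919.00 = €6,061.00 subject; 5.43% × €6,061.00 = €329.11

€329.11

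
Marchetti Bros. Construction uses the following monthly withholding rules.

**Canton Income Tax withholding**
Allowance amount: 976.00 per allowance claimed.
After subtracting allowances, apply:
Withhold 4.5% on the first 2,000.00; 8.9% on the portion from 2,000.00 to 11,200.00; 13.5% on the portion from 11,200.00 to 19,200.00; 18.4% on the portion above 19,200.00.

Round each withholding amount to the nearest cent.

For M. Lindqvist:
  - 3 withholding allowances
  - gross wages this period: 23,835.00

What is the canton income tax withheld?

Canton Income Tax: taxable = 23,835.00 − 3×976.00 = 20,907.00
  1,988.80 + 18.4% × (20,907.00 − 19,200.00) = 1,988.80 + 18.4% × 1,707.00 = 2,302.89

2,302.89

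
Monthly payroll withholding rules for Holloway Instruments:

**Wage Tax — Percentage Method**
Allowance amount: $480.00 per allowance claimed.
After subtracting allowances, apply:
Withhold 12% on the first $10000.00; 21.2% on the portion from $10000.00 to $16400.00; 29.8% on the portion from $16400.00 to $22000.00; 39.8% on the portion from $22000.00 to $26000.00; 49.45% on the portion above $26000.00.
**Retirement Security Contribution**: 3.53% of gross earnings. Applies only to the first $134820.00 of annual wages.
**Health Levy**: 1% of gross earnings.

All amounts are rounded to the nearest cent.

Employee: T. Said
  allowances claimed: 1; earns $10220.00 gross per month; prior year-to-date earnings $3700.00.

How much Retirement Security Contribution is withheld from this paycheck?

$360.77

Retirement Security Contribution: 3.53% × $10220.00 = $360.77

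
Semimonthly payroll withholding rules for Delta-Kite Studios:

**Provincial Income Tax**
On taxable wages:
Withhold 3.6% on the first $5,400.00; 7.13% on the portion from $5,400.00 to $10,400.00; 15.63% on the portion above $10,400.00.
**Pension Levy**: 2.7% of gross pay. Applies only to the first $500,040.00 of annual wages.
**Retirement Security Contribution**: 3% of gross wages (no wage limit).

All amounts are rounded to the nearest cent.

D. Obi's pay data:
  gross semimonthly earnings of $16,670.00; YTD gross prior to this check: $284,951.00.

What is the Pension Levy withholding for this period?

Pension Levy: 2.7% × $16,670.00 = $450.09

$450.09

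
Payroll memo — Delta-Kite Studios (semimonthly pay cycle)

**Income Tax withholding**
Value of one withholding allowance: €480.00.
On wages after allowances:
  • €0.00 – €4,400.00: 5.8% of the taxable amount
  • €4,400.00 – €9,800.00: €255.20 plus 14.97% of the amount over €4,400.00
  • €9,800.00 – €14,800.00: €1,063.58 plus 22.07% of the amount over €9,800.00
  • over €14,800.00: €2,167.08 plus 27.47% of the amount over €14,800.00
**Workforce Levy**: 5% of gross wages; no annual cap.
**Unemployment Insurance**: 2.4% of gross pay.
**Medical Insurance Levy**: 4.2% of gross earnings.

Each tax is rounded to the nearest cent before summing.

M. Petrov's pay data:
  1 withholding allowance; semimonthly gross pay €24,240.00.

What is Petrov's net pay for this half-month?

Income Tax: taxable = €24,240.00 − 1×€480.00 = €23,760.00
  €2,167.08 + 27.47% × (€23,760.00 − €14,800.00) = €2,167.08 + 27.47% × €8,960.00 = €4,628.39
Workforce Levy: 5% × €24,240.00 = €1,212.00
Unemployment Insurance: 2.4% × €24,240.00 = €581.76
Medical Insurance Levy: 4.2% × €24,240.00 = €1,018.08
Total withheld: €4,628.39 + €1,212.00 + €581.76 + €1,018.08 = €7,440.23
Net pay: €24,240.00 − €7,440.23 = €16,799.77

€16,799.77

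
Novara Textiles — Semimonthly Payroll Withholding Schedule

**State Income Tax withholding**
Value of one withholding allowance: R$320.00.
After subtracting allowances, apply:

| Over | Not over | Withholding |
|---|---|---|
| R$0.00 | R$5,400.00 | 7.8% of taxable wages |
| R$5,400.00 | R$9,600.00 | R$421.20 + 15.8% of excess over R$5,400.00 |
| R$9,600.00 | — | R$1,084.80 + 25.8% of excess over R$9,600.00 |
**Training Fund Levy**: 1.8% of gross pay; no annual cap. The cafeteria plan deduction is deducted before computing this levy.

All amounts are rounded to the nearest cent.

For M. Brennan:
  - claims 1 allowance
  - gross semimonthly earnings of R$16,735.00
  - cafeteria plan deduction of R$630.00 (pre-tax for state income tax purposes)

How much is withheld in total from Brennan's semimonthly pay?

R$2,970.42

State Income Tax: taxable = R$16,735.00 − R$630.00 − 1×R$320.00 = R$15,785.00
  R$1,084.80 + 25.8% × (R$15,785.00 − R$9,600.00) = R$1,084.80 + 25.8% × R$6,185.00 = R$2,680.53
Training Fund Levy: 1.8% × R$16,105.00 = R$289.89
Total: R$2,680.53 + R$289.89 = R$2,970.42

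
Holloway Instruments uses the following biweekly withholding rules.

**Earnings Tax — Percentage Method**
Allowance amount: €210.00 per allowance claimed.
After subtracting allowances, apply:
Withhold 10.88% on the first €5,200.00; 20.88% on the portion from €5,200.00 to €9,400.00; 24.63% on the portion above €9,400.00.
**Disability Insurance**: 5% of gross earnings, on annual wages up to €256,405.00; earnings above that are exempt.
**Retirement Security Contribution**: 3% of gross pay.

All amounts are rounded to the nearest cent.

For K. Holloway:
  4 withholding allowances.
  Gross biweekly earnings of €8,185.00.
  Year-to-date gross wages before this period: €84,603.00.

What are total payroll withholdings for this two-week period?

Earnings Tax: taxable = €8,185.00 − 4×€210.00 = €7,345.00
  €565.76 + 20.88% × (€7,345.00 − €5,200.00) = €565.76 + 20.88% × €2,145.00 = €1,013.64
Disability Insurance: 5% × €8,185.00 = €409.25
Retirement Security Contribution: 3% × €8,185.00 = €245.55
Total: €1,013.64 + €409.25 + €245.55 = €1,668.44

€1,668.44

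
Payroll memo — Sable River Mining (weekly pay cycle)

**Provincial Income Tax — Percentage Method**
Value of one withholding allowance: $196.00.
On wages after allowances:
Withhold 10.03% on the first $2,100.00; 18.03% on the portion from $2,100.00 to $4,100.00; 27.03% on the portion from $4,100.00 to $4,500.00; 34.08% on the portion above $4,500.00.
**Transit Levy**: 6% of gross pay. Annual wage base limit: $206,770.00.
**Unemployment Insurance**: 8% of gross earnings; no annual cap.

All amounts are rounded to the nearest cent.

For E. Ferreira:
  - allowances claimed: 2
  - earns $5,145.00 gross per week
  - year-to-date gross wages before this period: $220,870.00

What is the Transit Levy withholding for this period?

$0.00

Transit Levy: YTD $220,870.00 ≥ cap $206,770.00 → $0.00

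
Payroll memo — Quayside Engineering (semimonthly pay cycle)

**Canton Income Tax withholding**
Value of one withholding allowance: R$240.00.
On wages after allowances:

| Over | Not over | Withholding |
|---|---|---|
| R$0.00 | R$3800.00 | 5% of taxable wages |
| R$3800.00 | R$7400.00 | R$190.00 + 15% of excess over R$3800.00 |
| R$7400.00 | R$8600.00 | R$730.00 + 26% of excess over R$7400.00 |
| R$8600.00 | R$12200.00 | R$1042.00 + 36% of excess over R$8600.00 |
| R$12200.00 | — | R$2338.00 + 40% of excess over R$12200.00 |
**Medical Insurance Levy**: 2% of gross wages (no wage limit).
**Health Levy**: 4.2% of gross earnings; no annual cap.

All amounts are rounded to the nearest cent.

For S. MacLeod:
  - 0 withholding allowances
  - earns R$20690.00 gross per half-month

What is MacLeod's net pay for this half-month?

R$13673.22

Canton Income Tax: taxable = R$20690.00
  R$2338.00 + 40% × (R$20690.00 − R$12200.00) = R$2338.00 + 40% × R$8490.00 = R$5734.00
Medical Insurance Levy: 2% × R$20690.00 = R$413.80
Health Levy: 4.2% × R$20690.00 = R$868.98
Total withheld: R$5734.00 + R$413.80 + R$868.98 = R$7016.78
Net pay: R$20690.00 − R$7016.78 = R$13673.22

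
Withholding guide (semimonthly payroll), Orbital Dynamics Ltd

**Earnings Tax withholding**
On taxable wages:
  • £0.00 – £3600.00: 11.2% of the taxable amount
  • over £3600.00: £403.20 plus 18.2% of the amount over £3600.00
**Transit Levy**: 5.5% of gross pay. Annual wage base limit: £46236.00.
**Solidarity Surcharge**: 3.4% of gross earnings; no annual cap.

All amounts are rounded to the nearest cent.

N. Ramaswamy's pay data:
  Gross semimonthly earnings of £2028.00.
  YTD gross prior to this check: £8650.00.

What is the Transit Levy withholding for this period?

Transit Levy: 5.5% × £2028.00 = £111.54

£111.54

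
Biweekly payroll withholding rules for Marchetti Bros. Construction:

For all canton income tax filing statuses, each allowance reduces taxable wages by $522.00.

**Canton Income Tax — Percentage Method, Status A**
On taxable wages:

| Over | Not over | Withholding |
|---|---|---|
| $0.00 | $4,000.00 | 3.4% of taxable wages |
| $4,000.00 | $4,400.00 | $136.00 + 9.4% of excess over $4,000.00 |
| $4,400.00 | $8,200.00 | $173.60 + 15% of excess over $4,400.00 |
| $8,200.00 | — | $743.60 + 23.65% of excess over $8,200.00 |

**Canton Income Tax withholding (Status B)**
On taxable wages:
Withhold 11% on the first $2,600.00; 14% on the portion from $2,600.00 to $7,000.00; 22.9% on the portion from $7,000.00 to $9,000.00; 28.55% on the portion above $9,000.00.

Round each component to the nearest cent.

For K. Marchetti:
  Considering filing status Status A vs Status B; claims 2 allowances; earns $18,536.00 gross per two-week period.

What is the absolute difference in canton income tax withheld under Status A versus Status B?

Canton Income Tax (Status A): taxable = $18,536.00 − 2×$522.00 = $17,492.00
  $743.60 + 23.65% × ($17,492.00 − $8,200.00) = $743.60 + 23.65% × $9,292.00 = $2,941.16
Canton Income Tax (Status B): taxable = $18,536.00 − 2×$522.00 = $17,492.00
  $1,360.00 + 28.55% × ($17,492.00 − $9,000.00) = $1,360.00 + 28.55% × $8,492.00 = $3,784.47
Difference: |$2,941.16 − $3,784.47| = $843.31 (higher under Status B)

$843.31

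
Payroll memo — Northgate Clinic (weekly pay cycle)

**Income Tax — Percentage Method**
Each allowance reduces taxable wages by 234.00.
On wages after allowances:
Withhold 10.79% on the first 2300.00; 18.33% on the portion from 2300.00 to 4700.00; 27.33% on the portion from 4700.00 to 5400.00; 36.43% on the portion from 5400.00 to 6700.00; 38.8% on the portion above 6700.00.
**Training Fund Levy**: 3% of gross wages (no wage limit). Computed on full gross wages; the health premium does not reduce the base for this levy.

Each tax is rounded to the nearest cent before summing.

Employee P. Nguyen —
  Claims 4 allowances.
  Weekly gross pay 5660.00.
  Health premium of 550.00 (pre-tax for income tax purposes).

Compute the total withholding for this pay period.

Income Tax: taxable = 5660.00 − 550.00 − 4×234.00 = 4174.00
  248.17 + 18.33% × (4174.00 − 2300.00) = 248.17 + 18.33% × 1874.00 = 591.67
Training Fund Levy: 3% × 5660.00 = 169.80
Total: 591.67 + 169.80 = 761.47

761.47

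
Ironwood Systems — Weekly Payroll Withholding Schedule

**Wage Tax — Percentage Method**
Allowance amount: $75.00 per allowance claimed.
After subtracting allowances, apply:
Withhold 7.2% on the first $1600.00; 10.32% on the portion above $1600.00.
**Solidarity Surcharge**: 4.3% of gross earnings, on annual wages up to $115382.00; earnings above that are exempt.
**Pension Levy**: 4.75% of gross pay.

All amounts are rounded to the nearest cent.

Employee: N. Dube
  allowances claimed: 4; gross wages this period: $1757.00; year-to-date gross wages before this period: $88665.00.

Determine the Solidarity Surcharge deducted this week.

$75.55

Solidarity Surcharge: 4.3% × $1757.00 = $75.55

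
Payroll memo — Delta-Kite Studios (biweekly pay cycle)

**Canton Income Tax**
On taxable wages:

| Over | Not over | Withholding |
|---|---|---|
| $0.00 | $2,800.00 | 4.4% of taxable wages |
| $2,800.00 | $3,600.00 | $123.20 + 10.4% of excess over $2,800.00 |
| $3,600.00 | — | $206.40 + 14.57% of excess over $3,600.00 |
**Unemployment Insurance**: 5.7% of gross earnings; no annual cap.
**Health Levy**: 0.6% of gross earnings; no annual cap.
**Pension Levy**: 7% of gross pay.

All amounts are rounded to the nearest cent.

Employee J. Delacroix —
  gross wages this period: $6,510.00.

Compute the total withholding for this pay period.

$1,496.22

Canton Income Tax: taxable = $6,510.00
  $206.40 + 14.57% × ($6,510.00 − $3,600.00) = $206.40 + 14.57% × $2,910.00 = $630.39
Unemployment Insurance: 5.7% × $6,510.00 = $371.07
Health Levy: 0.6% × $6,510.00 = $39.06
Pension Levy: 7% × $6,510.00 = $455.70
Total: $630.39 + $371.07 + $39.06 + $455.70 = $1,496.22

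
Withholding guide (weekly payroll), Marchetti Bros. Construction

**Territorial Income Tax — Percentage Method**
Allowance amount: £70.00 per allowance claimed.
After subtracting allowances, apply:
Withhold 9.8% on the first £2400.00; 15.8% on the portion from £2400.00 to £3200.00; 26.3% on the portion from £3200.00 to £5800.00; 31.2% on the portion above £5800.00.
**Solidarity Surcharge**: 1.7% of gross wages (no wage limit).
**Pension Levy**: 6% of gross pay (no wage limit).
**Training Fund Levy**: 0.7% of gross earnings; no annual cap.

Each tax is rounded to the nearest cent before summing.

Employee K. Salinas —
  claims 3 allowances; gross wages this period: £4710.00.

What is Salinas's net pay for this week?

Territorial Income Tax: taxable = £4710.00 − 3×£70.00 = £4500.00
  £361.60 + 26.3% × (£4500.00 − £3200.00) = £361.60 + 26.3% × £1300.00 = £703.50
Solidarity Surcharge: 1.7% × £4710.00 = £80.07
Pension Levy: 6% × £4710.00 = £282.60
Training Fund Levy: 0.7% × £4710.00 = £32.97
Total withheld: £703.50 + £80.07 + £282.60 + £32.97 = £1099.14
Net pay: £4710.00 − £1099.14 = £3610.86

£3610.86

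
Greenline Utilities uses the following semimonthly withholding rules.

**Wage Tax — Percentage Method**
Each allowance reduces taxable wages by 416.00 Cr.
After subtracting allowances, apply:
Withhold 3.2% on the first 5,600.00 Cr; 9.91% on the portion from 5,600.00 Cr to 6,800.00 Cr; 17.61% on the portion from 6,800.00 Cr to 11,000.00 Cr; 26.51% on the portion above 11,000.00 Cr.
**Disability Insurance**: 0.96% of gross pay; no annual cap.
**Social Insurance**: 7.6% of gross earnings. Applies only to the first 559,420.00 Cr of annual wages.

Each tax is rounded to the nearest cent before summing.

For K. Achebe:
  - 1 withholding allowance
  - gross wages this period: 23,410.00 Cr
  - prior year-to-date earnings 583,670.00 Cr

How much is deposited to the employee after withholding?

18,967.91 Cr

Wage Tax: taxable = 23,410.00 Cr − 1×416.00 Cr = 22,994.00 Cr
  1,037.74 Cr + 26.51% × (22,994.00 Cr − 11,000.00 Cr) = 1,037.74 Cr + 26.51% × 11,994.00 Cr = 4,217.35 Cr
Disability Insurance: 0.96% × 23,410.00 Cr = 224.74 Cr
Social Insurance: YTD 583,670.00 Cr ≥ cap 559,420.00 Cr → 0.00 Cr
Total withheld: 4,217.35 Cr + 224.74 Cr + 0.00 Cr = 4,442.09 Cr
Net pay: 23,410.00 Cr − 4,442.09 Cr = 18,967.91 Cr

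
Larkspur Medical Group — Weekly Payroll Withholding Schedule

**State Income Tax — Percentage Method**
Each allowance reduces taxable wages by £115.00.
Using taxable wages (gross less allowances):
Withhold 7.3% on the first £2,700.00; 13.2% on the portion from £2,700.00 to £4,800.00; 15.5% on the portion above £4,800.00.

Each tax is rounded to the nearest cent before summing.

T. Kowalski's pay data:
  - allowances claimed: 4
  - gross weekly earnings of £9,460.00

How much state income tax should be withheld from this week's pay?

£1,125.30

State Income Tax: taxable = £9,460.00 − 4×£115.00 = £9,000.00
  £474.30 + 15.5% × (£9,000.00 − £4,800.00) = £474.30 + 15.5% × £4,200.00 = £1,125.30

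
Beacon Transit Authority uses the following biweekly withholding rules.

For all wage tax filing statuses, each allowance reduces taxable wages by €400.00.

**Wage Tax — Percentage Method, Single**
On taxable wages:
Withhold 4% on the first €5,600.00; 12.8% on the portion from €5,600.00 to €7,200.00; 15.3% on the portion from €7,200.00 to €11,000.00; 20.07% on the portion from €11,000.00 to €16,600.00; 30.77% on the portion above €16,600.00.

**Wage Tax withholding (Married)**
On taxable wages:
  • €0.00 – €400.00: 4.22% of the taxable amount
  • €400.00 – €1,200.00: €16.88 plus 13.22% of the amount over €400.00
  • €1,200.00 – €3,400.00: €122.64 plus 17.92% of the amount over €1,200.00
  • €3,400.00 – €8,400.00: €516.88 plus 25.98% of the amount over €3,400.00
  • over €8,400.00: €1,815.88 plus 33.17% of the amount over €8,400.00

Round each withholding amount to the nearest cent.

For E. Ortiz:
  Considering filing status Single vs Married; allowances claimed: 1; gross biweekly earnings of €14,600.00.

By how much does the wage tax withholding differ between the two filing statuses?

€2,087.30

Wage Tax (Single): taxable = €14,600.00 − 1×€400.00 = €14,200.00
  €1,010.20 + 20.07% × (€14,200.00 − €11,000.00) = €1,010.20 + 20.07% × €3,200.00 = €1,652.44
Wage Tax (Married): taxable = €14,600.00 − 1×€400.00 = €14,200.00
  €1,815.88 + 33.17% × (€14,200.00 − €8,400.00) = €1,815.88 + 33.17% × €5,800.00 = €3,739.74
Difference: |€1,652.44 − €3,739.74| = €2,087.30 (higher under Married)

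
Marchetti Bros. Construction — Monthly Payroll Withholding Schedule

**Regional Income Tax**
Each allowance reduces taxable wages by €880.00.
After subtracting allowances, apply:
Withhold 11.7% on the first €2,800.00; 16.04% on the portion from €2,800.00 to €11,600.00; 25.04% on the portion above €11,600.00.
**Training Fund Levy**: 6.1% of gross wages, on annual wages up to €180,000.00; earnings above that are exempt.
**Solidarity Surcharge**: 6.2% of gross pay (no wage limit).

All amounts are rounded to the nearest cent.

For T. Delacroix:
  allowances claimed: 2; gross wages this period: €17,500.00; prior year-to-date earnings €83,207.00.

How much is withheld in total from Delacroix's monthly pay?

€4,928.28

Regional Income Tax: taxable = €17,500.00 − 2×€880.00 = €15,740.00
  €1,739.12 + 25.04% × (€15,740.00 − €11,600.00) = €1,739.12 + 25.04% × €4,140.00 = €2,775.78
Training Fund Levy: 6.1% × €17,500.00 = €1,067.50
Solidarity Surcharge: 6.2% × €17,500.00 = €1,085.00
Total: €2,775.78 + €1,067.50 + €1,085.00 = €4,928.28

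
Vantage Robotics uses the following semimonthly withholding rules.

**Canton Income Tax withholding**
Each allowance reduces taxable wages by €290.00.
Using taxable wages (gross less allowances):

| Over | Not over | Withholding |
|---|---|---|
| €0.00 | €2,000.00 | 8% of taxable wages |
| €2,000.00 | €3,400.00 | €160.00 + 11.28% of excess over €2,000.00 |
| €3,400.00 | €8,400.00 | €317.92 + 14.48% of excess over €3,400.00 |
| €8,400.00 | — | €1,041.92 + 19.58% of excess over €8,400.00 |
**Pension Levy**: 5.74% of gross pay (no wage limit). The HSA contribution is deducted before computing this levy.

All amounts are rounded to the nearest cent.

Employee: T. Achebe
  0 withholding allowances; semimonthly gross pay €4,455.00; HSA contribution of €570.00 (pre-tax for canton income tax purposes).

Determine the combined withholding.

Canton Income Tax: taxable = €4,455.00 − €570.00 = €3,885.00
  €317.92 + 14.48% × (€3,885.00 − €3,400.00) = €317.92 + 14.48% × €485.00 = €388.15
Pension Levy: 5.74% × €3,885.00 = €223.00
Total: €388.15 + €223.00 = €611.15

€611.15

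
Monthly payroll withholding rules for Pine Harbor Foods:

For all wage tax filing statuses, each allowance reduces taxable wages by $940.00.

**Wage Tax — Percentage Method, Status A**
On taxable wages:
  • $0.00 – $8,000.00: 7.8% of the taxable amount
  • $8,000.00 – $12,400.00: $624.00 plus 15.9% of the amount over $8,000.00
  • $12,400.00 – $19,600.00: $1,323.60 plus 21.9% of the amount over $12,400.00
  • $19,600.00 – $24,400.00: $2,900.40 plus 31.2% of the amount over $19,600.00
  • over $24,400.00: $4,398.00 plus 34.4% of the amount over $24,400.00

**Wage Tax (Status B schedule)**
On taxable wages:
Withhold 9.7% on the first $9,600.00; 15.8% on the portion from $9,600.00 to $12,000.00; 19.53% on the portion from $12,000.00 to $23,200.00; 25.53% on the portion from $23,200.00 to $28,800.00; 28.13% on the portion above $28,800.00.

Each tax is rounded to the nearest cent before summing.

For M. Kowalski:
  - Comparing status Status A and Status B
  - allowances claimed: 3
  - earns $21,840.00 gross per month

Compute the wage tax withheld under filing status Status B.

$2,681.41

Wage Tax (Status B): taxable = $21,840.00 − 3×$940.00 = $19,020.00
  $1,310.40 + 19.53% × ($19,020.00 − $12,000.00) = $1,310.40 + 19.53% × $7,020.00 = $2,681.41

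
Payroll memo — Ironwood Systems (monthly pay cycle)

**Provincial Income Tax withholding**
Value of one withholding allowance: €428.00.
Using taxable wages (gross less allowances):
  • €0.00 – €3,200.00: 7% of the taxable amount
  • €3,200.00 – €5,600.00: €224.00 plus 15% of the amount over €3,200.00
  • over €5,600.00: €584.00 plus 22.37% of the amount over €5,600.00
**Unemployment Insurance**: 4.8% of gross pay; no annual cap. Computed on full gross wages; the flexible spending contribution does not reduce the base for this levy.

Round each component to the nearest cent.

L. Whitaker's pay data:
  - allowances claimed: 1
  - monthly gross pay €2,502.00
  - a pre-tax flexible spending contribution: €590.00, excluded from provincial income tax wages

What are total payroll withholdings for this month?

€223.98

Provincial Income Tax: taxable = €2,502.00 − €590.00 − 1×€428.00 = €1,484.00
  7% × €1,484.00 = €103.88
Unemployment Insurance: 4.8% × €2,502.00 = €120.10
Total: €103.88 + €120.10 = €223.98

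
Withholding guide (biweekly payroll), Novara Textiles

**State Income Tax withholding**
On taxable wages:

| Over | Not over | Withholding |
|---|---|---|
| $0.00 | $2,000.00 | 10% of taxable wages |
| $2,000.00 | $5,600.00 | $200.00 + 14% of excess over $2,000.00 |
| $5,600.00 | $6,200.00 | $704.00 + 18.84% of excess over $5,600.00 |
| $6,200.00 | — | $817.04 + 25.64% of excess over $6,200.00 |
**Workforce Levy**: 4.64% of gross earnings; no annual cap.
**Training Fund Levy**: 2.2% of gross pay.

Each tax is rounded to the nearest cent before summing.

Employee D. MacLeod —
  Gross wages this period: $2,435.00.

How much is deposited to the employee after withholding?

$2,007.55

State Income Tax: taxable = $2,435.00
  $200.00 + 14% × ($2,435.00 − $2,000.00) = $200.00 + 14% × $435.00 = $260.90
Workforce Levy: 4.64% × $2,435.00 = $112.98
Training Fund Levy: 2.2% × $2,435.00 = $53.57
Total withheld: $260.90 + $112.98 + $53.57 = $427.45
Net pay: $2,435.00 − $427.45 = $2,007.55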